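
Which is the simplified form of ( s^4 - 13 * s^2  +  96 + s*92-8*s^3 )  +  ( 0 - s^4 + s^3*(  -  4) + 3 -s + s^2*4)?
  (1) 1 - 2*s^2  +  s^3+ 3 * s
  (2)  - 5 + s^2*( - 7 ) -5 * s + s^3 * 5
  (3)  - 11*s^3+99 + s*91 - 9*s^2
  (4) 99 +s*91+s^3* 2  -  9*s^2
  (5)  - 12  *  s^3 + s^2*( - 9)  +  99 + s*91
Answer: 5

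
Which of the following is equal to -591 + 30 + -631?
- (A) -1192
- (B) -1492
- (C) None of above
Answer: A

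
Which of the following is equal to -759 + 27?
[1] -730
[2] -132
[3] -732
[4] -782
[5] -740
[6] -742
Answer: 3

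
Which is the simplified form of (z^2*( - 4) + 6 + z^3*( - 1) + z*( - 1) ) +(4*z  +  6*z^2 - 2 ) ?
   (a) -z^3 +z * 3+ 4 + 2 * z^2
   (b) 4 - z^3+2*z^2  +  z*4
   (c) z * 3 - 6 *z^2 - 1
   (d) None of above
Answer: a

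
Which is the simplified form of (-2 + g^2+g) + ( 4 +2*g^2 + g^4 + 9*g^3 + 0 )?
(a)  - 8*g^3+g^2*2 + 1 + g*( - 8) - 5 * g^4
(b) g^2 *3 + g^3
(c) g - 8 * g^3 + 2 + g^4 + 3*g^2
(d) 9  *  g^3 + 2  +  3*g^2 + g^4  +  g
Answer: d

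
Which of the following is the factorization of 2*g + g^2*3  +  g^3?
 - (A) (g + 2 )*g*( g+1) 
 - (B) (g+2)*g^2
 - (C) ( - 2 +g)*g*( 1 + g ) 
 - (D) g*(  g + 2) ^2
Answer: A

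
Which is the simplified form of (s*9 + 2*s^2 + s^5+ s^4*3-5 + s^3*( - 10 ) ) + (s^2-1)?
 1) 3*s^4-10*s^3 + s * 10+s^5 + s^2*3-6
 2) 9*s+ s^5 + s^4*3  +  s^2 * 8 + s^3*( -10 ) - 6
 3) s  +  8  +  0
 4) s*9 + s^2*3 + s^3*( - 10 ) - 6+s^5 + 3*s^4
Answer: 4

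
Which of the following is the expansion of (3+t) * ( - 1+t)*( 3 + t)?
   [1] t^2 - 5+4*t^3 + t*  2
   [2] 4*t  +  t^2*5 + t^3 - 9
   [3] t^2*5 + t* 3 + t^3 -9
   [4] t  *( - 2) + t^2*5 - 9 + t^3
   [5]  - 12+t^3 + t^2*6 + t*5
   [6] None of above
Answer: 3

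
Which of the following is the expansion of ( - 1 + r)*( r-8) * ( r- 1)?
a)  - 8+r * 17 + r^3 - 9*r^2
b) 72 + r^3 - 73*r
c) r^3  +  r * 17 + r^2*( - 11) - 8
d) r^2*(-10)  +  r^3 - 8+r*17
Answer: d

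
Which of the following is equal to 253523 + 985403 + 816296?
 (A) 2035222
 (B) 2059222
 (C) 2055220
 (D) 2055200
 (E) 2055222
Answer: E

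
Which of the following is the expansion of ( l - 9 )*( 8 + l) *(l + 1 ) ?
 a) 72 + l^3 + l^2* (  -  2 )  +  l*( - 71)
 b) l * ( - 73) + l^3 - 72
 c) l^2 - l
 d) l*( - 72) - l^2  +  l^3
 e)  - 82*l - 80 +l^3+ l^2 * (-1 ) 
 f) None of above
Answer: b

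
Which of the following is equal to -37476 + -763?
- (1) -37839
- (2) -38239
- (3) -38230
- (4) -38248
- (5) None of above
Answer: 2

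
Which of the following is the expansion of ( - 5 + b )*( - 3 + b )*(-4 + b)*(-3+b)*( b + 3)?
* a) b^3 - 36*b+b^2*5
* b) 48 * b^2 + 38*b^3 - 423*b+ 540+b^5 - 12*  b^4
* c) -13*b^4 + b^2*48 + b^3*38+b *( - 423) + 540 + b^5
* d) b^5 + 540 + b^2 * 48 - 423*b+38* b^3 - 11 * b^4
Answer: b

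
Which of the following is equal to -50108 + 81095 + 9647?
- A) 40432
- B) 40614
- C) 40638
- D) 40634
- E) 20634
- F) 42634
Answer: D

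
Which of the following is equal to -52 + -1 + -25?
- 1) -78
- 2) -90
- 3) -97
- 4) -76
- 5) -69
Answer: 1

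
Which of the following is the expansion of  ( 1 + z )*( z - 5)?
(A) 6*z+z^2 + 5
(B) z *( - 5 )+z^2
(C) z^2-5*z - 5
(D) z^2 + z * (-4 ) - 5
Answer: D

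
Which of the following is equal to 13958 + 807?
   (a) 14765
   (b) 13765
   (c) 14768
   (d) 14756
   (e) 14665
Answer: a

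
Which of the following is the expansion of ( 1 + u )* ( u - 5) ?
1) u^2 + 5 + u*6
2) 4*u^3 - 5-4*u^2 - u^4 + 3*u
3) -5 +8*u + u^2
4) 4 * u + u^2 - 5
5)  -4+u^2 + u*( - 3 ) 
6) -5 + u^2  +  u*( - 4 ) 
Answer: 6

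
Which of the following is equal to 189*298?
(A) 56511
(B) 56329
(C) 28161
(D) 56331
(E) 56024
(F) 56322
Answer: F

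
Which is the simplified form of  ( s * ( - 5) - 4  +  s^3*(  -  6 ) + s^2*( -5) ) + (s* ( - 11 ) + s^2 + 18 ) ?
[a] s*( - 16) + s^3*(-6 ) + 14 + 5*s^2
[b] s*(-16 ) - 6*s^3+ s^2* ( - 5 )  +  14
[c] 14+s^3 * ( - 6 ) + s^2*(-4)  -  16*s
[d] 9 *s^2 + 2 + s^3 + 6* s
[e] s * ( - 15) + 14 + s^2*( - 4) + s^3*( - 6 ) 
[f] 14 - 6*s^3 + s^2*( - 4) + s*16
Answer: c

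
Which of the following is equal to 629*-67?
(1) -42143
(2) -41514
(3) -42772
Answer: 1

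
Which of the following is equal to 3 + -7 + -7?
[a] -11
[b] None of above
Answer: a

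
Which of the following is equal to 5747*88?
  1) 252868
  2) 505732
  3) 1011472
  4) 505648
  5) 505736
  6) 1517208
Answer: 5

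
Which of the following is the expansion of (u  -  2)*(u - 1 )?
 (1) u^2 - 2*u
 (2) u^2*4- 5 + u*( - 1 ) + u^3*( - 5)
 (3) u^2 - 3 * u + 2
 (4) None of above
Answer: 3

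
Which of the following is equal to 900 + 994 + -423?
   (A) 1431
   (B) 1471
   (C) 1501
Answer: B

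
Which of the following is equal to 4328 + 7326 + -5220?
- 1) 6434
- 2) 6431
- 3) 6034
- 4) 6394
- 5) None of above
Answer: 1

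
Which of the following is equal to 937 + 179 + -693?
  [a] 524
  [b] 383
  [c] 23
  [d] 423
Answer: d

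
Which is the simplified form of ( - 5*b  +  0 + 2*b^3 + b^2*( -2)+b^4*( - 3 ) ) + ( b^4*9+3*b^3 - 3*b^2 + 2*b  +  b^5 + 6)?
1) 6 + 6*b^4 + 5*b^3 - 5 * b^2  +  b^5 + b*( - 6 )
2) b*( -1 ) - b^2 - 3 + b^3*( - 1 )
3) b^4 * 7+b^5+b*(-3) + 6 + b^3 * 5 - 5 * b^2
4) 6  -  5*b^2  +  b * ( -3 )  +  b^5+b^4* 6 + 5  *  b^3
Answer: 4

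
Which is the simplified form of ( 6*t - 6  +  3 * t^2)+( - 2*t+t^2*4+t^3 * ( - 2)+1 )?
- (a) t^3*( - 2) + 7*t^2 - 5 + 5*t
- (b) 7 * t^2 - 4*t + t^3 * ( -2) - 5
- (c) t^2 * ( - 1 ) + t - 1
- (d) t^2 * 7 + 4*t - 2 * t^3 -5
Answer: d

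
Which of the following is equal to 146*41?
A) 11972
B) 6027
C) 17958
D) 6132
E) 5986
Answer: E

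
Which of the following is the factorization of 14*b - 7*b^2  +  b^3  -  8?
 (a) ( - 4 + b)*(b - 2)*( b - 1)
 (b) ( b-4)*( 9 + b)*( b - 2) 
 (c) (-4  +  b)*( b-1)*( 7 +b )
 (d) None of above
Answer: a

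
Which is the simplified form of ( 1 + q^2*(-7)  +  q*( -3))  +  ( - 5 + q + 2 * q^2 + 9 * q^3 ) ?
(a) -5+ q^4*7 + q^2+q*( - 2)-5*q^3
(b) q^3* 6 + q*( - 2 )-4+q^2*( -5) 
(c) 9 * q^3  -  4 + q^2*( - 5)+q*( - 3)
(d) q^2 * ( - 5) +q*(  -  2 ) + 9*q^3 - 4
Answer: d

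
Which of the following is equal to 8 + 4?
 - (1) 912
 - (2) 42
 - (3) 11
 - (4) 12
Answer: 4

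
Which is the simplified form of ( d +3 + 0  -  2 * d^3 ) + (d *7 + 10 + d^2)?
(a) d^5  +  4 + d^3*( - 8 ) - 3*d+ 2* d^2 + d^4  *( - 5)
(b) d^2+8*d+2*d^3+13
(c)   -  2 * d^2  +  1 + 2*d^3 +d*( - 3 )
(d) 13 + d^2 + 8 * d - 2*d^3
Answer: d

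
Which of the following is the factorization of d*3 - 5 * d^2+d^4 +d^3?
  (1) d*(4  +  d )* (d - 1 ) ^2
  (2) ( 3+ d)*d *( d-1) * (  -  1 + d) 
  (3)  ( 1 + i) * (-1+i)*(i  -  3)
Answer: 2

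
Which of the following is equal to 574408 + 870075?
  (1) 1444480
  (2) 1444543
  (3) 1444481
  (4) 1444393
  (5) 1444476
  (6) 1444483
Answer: 6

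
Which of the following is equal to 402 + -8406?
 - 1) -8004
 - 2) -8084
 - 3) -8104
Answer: 1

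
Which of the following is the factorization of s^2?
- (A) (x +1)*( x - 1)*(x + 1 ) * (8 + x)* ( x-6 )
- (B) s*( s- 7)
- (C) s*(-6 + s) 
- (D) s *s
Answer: D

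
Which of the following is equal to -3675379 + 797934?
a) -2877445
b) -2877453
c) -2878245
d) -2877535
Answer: a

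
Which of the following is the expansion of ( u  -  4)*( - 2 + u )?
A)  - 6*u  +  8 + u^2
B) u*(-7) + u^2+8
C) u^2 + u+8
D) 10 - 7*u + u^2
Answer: A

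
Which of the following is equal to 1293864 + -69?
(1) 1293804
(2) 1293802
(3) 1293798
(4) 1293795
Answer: 4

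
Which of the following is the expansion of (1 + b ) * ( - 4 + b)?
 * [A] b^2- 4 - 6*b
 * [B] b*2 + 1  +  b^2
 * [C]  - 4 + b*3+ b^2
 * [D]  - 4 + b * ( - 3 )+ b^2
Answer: D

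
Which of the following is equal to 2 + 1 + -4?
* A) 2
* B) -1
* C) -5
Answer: B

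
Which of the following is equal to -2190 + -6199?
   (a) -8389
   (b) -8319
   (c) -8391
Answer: a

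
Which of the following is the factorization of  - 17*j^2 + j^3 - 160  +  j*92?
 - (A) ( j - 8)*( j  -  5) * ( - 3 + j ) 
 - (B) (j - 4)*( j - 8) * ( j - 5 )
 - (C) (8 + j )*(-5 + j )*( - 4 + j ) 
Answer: B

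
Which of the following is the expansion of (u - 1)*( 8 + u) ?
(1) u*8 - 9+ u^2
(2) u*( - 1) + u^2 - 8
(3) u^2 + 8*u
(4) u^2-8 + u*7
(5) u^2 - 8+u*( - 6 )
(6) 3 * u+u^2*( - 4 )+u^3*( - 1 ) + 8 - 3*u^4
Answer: 4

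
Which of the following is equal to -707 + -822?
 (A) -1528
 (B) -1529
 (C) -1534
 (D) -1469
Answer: B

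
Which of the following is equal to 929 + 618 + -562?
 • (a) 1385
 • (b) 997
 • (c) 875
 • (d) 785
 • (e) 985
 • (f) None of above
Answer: e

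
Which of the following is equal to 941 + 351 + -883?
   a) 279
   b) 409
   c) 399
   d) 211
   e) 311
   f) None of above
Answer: b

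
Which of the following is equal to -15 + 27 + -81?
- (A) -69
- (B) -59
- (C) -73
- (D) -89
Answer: A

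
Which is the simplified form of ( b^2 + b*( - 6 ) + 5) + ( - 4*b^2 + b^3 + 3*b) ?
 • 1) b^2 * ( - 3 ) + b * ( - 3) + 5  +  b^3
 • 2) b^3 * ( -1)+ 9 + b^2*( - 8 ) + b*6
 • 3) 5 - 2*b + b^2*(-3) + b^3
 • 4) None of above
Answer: 1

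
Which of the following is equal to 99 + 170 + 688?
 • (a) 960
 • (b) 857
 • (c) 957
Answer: c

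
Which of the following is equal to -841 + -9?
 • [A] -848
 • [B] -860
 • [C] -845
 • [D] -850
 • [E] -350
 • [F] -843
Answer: D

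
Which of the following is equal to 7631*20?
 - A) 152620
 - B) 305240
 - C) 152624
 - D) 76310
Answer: A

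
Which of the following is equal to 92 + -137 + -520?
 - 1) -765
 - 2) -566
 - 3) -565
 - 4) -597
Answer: 3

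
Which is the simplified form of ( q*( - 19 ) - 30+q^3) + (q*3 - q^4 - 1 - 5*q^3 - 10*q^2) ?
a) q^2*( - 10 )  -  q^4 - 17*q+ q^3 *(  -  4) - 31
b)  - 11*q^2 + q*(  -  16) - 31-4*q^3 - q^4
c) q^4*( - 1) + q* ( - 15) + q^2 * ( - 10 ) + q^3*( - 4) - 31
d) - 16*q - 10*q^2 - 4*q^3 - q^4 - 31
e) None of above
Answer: d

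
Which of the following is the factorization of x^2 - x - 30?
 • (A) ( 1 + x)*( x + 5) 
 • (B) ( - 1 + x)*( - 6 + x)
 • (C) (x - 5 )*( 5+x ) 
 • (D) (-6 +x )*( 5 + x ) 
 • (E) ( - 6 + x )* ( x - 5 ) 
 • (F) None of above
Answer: D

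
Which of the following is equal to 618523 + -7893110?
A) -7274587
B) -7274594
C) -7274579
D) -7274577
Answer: A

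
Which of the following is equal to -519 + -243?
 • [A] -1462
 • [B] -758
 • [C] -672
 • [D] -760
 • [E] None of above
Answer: E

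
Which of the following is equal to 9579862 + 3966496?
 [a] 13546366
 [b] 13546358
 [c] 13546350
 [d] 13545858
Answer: b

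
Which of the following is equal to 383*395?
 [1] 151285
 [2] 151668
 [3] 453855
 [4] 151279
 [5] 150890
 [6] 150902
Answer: 1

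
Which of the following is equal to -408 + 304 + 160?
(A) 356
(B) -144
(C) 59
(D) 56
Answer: D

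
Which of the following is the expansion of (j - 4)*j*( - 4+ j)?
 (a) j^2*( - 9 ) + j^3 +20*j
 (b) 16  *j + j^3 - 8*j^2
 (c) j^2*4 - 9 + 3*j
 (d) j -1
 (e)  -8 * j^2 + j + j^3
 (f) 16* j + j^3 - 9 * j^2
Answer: b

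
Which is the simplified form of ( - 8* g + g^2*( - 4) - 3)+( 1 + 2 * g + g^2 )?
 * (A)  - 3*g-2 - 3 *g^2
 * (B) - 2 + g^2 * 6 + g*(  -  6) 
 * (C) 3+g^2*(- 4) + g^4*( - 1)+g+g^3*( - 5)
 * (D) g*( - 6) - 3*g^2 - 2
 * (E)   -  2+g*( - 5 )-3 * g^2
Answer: D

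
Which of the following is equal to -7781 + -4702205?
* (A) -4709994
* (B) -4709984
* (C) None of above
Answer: C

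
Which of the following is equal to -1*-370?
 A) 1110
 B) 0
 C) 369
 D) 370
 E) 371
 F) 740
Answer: D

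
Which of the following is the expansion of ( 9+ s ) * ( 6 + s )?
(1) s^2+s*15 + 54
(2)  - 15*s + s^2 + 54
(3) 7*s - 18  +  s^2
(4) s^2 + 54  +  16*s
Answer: 1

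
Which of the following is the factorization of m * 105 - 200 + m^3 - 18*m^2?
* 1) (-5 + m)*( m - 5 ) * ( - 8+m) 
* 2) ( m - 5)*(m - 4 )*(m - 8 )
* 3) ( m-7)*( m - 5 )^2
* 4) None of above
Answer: 1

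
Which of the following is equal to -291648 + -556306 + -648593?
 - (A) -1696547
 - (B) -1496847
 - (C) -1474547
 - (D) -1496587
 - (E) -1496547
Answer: E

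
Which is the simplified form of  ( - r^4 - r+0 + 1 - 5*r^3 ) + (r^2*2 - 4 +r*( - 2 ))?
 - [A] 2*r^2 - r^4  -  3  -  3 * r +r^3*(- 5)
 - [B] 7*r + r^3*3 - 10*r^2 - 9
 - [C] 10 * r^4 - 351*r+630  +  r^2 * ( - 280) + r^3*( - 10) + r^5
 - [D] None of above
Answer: A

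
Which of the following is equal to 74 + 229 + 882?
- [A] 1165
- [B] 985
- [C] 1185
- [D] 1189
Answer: C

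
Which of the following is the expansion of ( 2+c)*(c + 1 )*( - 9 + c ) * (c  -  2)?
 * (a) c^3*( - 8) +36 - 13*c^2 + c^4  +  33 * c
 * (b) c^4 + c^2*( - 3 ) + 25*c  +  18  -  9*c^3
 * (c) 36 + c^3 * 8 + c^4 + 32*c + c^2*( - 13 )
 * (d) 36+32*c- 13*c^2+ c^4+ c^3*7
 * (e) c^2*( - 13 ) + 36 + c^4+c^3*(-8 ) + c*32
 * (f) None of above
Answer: e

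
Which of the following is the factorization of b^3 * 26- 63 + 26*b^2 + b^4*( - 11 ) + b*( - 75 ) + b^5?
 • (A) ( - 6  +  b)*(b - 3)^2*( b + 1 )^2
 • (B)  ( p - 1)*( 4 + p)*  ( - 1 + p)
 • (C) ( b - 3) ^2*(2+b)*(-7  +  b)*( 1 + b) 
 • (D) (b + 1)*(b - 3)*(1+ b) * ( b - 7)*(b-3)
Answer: D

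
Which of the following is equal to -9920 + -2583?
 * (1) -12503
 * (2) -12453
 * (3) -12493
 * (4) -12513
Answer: 1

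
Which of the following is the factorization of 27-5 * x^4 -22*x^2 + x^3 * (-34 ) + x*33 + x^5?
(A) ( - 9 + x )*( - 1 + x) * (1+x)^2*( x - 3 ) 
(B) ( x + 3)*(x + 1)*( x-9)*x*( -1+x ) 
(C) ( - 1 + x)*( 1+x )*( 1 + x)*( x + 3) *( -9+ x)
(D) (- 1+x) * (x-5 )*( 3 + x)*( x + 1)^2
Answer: C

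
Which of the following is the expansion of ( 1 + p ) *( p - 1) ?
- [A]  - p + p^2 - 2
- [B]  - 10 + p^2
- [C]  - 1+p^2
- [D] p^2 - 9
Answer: C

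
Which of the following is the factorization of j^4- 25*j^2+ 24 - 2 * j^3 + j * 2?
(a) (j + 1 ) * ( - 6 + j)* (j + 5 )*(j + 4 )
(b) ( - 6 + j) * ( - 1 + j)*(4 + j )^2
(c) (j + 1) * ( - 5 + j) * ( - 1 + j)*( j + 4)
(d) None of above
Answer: d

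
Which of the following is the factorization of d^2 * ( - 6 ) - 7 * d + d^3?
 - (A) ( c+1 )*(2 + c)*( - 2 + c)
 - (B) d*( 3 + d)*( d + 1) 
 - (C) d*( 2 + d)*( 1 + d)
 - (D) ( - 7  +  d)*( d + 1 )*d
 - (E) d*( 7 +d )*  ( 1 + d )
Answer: D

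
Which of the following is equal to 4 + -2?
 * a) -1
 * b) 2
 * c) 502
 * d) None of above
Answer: b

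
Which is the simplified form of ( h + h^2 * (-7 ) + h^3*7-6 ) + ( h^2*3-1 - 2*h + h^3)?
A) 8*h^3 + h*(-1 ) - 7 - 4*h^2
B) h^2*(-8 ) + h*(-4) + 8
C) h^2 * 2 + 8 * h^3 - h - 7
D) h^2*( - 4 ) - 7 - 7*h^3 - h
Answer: A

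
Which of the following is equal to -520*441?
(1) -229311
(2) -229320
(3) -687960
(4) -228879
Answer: 2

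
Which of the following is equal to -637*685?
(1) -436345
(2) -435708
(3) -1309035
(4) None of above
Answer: 1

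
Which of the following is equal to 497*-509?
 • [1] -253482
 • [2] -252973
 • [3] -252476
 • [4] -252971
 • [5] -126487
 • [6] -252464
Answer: 2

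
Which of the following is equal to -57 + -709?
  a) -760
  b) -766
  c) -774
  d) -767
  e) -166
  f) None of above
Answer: b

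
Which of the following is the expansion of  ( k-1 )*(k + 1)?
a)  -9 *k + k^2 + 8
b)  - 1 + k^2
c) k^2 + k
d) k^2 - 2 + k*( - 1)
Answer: b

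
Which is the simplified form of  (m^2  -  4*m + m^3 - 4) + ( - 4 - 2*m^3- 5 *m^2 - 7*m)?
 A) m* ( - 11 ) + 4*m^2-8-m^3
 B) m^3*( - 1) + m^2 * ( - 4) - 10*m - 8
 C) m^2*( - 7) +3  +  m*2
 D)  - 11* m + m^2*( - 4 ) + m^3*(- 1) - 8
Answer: D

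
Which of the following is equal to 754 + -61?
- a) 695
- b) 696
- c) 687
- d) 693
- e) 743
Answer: d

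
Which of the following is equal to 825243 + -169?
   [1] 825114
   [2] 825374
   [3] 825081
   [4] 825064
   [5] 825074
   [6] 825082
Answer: 5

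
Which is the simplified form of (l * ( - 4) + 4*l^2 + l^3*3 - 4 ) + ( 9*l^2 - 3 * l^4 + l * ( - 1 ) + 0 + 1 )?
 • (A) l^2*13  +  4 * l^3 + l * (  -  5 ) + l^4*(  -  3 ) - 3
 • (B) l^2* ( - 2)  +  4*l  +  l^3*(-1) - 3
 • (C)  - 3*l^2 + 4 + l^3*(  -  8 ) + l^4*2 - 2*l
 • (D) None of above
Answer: D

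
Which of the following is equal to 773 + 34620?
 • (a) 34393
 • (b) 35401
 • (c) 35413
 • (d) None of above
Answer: d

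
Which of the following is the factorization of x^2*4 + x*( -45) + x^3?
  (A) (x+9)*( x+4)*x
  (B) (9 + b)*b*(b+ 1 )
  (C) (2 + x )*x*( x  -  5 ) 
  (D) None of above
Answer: D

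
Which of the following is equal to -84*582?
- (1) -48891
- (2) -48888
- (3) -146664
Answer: 2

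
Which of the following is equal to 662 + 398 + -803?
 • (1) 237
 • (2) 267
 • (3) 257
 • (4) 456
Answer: 3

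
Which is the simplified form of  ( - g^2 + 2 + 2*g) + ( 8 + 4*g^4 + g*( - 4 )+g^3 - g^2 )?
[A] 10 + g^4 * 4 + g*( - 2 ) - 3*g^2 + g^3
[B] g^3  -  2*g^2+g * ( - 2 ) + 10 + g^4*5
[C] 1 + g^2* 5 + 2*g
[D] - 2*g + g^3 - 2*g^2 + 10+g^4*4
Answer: D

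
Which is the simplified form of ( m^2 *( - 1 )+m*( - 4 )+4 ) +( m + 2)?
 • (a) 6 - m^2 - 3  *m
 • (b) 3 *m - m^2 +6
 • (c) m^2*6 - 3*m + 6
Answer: a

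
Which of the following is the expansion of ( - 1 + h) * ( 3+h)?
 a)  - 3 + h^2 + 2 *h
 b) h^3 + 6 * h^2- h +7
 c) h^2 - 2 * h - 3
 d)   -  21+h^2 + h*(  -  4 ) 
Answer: a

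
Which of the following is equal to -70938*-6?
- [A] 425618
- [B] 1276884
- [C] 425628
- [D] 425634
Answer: C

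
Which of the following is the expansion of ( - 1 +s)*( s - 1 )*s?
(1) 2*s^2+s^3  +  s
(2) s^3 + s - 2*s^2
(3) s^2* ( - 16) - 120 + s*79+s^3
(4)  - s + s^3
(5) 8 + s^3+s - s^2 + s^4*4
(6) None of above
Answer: 2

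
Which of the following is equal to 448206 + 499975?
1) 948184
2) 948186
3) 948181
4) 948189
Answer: 3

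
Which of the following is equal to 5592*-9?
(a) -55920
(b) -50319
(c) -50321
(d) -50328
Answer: d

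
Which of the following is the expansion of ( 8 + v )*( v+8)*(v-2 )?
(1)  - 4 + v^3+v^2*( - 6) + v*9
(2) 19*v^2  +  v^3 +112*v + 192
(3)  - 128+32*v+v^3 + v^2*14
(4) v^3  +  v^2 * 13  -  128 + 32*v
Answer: 3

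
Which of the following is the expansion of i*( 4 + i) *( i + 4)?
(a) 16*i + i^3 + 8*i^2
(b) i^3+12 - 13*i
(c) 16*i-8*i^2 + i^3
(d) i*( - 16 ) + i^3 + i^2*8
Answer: a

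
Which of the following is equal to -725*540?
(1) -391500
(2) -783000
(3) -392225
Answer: 1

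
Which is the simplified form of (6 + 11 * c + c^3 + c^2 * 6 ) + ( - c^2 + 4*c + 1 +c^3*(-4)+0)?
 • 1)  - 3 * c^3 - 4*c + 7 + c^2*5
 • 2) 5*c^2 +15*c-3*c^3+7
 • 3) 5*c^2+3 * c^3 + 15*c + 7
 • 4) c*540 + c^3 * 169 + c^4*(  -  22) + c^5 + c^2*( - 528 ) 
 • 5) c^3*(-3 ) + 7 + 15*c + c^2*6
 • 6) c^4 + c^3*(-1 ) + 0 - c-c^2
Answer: 2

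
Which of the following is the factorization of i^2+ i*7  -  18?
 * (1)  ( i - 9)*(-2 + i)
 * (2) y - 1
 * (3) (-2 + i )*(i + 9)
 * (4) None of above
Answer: 3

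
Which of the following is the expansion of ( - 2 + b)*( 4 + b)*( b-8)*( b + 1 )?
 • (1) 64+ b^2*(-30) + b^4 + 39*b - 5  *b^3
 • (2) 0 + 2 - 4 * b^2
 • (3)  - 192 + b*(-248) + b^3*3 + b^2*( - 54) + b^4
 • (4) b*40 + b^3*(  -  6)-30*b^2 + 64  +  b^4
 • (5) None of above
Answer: 5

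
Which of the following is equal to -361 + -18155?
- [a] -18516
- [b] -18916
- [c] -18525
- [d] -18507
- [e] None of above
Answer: a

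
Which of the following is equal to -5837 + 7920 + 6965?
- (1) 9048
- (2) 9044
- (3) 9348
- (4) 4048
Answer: 1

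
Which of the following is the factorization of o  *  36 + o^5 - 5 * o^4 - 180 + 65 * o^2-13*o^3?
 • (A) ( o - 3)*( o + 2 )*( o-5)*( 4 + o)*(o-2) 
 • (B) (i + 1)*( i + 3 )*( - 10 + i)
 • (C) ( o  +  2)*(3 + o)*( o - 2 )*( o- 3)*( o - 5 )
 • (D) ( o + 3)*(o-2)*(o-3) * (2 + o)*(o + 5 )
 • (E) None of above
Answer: C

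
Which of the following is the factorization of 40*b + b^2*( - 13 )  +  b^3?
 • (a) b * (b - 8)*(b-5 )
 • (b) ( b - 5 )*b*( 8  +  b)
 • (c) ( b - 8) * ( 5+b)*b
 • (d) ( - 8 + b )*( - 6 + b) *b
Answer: a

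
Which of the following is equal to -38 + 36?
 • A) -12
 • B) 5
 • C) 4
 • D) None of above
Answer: D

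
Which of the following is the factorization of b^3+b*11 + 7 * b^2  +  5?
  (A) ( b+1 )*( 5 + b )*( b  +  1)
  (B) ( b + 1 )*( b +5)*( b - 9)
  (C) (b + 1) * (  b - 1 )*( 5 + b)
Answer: A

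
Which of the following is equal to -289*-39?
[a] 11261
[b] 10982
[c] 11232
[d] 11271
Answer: d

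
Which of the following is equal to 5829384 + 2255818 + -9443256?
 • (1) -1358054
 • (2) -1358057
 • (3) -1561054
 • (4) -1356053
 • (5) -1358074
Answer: 1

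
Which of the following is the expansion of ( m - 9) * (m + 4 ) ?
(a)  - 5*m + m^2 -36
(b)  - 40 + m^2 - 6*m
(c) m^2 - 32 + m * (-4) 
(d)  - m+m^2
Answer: a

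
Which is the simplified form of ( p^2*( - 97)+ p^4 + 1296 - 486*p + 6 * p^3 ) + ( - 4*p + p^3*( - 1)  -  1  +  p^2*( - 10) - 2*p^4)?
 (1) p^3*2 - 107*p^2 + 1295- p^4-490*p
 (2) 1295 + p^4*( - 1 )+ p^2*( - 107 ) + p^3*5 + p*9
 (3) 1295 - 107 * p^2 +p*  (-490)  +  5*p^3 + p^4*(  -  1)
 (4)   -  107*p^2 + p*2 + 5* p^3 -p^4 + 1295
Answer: 3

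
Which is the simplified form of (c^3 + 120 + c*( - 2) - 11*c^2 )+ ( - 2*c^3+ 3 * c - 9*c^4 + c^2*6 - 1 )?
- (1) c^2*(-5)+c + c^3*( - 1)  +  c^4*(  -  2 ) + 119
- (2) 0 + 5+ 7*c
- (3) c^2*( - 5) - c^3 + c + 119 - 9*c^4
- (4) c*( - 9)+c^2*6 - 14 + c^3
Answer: 3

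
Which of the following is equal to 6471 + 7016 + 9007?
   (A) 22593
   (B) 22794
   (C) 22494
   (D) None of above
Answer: C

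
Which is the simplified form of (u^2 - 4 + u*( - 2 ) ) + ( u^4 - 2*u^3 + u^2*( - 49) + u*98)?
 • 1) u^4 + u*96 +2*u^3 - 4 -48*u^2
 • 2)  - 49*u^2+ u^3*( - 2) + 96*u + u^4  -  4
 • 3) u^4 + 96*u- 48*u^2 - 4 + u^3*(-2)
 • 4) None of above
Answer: 3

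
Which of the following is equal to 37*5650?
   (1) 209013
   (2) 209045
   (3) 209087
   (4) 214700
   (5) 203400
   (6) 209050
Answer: 6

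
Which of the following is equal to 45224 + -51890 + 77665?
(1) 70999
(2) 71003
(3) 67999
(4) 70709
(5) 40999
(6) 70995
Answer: 1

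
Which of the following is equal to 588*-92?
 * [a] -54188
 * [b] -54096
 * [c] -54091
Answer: b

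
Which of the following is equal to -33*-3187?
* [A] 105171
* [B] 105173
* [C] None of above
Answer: A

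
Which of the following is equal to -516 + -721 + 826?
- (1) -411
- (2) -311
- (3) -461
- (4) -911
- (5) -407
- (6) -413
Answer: 1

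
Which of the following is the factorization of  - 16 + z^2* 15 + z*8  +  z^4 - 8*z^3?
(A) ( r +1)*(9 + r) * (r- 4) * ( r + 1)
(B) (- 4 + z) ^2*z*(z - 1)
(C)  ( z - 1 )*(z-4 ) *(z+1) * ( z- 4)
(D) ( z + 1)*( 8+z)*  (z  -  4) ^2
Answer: C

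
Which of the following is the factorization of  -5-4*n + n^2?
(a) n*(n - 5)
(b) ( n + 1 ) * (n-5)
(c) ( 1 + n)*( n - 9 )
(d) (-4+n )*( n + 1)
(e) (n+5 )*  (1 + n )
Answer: b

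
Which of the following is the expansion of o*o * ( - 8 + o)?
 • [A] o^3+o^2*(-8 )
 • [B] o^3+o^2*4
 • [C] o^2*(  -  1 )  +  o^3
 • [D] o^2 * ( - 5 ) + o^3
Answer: A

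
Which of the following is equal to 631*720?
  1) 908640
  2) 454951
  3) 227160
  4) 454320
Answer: 4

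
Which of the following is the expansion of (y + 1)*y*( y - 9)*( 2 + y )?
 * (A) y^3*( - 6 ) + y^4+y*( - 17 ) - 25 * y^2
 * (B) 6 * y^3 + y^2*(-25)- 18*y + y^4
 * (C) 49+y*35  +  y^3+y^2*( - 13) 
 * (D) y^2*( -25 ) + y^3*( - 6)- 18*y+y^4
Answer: D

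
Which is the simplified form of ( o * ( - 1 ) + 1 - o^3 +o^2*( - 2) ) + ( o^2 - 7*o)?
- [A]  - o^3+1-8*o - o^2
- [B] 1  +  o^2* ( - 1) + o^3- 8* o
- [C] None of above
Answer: A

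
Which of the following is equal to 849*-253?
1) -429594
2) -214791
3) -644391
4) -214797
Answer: 4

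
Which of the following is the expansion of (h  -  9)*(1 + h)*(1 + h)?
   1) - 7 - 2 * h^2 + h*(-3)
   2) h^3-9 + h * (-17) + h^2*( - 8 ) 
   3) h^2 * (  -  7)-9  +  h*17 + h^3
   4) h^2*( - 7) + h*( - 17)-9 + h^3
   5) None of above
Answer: 4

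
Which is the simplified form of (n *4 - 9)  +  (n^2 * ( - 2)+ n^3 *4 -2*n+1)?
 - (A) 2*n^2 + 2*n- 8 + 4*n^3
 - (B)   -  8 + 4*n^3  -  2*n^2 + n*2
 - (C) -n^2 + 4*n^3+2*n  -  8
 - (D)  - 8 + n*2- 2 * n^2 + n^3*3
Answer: B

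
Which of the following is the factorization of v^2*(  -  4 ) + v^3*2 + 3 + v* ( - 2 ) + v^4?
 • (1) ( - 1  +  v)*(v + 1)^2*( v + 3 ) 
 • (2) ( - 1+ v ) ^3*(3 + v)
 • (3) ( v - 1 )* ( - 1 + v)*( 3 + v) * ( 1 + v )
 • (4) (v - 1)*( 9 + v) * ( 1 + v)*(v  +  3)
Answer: 3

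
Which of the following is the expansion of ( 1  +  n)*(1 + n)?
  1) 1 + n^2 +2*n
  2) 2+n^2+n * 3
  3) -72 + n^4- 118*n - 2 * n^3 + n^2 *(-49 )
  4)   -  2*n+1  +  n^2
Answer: 1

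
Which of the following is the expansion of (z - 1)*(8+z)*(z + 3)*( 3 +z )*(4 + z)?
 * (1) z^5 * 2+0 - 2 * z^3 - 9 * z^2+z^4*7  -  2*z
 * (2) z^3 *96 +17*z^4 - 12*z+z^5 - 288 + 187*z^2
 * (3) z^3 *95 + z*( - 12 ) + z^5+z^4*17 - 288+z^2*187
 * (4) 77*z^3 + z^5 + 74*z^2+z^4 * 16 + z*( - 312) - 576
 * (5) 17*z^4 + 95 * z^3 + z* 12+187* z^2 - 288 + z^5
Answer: 3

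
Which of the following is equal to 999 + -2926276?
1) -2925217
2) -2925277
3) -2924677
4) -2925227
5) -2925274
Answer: 2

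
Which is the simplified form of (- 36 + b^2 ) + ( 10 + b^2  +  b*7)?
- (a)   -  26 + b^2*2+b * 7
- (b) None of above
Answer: a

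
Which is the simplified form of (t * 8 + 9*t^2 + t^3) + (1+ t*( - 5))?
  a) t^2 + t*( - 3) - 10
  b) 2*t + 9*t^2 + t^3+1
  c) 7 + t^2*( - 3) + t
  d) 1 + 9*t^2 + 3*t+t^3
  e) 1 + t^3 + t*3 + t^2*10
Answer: d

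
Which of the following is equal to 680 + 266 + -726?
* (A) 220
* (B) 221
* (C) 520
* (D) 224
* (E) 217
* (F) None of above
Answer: A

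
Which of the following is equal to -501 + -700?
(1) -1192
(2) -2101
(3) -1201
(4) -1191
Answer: 3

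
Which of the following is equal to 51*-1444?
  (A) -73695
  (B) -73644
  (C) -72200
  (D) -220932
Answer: B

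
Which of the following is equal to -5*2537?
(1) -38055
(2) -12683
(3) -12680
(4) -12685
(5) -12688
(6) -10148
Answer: 4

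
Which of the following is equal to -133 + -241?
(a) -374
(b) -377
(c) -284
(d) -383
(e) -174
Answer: a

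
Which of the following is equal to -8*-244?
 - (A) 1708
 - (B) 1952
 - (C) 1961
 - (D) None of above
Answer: B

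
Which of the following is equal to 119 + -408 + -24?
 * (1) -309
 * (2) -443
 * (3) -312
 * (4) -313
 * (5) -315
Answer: 4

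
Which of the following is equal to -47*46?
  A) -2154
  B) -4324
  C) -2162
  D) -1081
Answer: C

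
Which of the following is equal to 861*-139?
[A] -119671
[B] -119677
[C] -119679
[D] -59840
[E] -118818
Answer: C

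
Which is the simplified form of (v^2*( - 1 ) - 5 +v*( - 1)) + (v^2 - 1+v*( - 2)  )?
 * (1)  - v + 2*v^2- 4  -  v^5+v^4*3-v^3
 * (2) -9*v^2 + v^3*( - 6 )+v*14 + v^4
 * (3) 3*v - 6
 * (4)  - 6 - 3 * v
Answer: 4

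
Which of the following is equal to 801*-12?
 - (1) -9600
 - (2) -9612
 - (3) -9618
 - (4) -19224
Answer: 2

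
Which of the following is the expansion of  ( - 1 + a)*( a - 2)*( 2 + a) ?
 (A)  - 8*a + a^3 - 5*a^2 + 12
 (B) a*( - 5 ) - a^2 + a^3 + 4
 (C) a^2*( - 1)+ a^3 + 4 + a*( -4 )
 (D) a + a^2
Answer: C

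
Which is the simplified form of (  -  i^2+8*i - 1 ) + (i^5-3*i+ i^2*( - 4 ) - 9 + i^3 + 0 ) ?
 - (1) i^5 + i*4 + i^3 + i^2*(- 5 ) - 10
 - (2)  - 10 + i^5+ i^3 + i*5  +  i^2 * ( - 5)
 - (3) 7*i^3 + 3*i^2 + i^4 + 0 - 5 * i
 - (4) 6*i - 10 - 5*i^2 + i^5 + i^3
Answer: 2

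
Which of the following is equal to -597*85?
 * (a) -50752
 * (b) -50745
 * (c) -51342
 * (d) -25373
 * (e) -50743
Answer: b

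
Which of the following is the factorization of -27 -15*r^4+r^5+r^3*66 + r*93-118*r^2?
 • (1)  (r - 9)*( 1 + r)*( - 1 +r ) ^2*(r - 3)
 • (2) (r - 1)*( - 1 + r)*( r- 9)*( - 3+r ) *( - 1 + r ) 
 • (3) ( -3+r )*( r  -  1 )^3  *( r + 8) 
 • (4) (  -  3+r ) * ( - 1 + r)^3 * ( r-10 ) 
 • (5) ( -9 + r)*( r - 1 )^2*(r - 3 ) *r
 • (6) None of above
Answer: 2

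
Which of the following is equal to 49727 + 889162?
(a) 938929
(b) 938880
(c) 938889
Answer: c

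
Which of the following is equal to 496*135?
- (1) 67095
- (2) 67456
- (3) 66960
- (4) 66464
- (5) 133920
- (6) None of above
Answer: 3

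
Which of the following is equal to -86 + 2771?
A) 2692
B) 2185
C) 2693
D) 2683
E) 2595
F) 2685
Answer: F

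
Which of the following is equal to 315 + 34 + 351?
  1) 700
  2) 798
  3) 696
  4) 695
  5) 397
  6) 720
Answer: 1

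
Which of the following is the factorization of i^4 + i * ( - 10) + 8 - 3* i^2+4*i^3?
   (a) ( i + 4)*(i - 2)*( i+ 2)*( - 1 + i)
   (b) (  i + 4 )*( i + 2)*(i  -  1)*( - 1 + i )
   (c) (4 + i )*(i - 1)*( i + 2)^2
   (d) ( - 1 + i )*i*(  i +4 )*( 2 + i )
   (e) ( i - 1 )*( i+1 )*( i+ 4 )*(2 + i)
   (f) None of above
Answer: b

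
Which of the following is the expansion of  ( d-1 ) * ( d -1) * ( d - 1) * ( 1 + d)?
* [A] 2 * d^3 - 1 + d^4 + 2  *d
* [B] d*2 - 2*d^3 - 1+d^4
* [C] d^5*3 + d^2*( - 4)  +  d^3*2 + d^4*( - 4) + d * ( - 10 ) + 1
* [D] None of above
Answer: B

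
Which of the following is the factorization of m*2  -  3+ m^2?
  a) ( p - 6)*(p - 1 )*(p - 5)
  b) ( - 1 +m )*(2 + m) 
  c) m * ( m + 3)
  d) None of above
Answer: d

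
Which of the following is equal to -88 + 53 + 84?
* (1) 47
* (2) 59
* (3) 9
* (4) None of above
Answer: 4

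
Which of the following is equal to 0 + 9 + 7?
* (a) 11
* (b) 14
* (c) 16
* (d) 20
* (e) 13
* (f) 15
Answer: c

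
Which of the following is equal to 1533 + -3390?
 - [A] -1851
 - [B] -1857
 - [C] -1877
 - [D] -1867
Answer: B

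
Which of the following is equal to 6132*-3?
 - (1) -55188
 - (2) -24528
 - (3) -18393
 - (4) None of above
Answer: 4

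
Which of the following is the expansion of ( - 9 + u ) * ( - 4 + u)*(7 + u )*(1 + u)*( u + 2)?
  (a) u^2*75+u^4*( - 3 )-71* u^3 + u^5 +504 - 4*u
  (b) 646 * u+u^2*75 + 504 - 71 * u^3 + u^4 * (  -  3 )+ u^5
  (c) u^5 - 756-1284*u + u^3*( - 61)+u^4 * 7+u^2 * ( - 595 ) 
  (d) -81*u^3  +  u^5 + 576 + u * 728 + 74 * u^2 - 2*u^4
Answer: b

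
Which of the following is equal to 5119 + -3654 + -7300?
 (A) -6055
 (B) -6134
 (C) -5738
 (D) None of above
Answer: D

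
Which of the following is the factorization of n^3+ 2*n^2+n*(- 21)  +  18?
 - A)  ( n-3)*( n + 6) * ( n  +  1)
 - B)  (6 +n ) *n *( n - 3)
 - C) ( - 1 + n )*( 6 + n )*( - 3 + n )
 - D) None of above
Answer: C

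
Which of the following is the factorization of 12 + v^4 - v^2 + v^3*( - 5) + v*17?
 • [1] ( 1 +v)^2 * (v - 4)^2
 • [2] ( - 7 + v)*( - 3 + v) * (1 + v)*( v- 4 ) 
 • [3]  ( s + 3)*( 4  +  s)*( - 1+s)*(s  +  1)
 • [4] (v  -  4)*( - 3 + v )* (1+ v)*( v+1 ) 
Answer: 4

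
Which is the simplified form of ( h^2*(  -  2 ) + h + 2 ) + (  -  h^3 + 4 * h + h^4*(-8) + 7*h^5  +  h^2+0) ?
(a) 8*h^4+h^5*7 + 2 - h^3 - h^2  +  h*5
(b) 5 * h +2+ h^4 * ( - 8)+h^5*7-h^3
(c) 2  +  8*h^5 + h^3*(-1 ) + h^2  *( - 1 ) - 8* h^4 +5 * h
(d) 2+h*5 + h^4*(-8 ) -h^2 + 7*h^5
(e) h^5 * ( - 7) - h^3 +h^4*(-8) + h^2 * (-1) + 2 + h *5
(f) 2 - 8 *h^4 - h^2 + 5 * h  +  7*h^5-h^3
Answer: f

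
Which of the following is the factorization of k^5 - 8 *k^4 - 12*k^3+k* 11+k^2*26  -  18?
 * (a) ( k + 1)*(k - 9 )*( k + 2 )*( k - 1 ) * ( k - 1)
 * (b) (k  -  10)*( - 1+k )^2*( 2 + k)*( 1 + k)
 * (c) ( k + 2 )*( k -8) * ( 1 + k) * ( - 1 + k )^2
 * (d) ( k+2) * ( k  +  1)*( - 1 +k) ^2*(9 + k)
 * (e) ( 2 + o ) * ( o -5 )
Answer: a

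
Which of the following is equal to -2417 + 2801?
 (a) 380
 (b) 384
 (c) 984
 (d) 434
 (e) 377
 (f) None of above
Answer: b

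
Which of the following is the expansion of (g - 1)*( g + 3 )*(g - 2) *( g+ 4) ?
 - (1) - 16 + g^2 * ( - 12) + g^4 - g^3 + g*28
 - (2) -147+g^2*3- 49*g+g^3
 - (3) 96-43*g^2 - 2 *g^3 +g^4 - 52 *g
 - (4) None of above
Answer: 4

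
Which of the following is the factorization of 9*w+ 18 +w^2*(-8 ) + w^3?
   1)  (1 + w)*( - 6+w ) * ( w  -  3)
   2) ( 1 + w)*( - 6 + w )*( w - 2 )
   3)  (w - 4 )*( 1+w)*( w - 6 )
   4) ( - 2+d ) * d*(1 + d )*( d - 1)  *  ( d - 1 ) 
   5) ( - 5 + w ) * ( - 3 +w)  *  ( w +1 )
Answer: 1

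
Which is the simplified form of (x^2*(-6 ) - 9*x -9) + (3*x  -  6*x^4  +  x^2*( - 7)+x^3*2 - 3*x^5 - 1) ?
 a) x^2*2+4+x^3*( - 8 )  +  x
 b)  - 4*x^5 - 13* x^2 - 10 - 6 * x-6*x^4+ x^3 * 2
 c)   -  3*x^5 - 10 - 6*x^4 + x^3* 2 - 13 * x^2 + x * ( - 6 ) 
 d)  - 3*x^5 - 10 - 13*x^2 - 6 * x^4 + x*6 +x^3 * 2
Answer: c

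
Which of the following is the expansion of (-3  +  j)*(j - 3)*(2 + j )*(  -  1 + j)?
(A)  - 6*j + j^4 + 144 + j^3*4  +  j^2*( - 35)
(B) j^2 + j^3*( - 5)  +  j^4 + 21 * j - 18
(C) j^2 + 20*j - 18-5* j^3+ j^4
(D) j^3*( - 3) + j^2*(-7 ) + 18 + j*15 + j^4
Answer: B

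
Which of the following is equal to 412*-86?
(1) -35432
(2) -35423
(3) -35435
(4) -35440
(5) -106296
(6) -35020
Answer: 1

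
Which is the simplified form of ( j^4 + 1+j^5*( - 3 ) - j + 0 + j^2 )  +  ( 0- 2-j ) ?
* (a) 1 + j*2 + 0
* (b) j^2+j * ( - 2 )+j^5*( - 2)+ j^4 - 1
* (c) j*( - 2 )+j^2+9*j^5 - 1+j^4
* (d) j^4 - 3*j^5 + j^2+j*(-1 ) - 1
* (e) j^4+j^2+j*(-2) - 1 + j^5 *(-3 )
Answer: e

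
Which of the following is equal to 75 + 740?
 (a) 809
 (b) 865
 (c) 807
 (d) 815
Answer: d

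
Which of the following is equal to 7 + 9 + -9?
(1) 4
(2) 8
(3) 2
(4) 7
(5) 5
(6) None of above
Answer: 4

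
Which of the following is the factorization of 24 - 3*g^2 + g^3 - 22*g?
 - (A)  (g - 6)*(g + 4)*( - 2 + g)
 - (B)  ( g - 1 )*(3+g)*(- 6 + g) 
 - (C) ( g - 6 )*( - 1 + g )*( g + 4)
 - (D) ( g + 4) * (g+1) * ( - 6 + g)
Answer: C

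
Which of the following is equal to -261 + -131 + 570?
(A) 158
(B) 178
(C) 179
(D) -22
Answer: B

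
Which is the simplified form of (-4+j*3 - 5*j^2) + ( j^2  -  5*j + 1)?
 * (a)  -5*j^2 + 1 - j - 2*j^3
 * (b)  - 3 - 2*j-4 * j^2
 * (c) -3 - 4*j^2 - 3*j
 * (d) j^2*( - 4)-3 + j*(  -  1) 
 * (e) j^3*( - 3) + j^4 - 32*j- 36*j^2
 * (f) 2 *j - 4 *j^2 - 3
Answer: b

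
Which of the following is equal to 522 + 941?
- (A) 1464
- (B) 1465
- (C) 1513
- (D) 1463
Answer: D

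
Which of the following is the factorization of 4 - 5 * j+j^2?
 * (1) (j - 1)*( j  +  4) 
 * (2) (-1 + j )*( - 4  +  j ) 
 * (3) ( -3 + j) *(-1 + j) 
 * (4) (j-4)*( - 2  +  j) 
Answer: 2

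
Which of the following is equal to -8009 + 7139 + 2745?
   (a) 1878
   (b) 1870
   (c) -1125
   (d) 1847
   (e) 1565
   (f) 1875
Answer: f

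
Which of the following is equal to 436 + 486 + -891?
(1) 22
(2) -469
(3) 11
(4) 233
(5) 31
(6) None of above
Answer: 5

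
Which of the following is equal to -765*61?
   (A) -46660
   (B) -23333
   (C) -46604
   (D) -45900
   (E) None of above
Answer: E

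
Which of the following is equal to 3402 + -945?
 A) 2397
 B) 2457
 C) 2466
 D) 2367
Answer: B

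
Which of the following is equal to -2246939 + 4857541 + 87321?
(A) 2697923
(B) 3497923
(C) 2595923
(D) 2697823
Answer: A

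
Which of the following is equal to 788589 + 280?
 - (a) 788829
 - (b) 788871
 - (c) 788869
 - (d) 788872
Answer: c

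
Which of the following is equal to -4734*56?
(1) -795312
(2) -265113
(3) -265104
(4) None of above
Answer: 3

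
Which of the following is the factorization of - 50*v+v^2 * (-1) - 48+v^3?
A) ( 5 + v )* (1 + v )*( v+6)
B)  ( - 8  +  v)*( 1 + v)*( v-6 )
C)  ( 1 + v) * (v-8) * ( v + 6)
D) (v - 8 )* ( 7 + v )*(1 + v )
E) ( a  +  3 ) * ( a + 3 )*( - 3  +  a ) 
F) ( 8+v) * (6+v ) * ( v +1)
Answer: C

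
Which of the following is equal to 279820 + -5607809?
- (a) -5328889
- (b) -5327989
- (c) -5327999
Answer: b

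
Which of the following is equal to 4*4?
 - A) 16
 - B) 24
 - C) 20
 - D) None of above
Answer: A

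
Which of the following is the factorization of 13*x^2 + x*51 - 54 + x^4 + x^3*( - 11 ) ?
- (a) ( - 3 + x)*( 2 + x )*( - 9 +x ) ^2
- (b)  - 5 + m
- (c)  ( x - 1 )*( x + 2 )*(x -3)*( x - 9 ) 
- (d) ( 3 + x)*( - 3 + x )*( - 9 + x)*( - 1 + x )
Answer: c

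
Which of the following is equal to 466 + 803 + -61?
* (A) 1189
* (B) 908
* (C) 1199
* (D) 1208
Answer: D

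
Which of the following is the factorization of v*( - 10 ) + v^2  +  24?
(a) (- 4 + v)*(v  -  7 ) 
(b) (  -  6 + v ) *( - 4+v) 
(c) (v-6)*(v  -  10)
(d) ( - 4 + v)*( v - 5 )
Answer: b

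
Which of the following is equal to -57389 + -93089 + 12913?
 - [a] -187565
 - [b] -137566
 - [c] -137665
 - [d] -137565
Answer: d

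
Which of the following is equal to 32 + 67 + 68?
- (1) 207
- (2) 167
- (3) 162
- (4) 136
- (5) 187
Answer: 2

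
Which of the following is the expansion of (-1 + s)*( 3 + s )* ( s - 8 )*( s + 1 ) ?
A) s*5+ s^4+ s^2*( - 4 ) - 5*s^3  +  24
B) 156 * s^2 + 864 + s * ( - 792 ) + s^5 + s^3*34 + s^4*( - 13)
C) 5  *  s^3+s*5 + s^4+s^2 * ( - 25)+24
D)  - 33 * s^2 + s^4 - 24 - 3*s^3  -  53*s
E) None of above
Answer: E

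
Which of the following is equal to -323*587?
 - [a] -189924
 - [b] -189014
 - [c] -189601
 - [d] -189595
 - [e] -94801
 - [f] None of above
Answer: c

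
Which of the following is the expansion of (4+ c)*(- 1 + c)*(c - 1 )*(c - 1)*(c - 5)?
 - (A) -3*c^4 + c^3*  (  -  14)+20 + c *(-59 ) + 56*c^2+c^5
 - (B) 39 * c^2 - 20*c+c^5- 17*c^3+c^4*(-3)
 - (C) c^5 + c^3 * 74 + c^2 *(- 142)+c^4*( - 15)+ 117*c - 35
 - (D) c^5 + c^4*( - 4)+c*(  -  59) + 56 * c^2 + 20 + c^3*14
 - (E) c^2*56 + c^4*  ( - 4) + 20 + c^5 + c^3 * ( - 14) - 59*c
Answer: E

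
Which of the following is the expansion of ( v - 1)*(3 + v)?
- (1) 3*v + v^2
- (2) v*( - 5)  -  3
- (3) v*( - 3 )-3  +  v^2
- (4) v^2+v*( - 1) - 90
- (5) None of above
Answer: 5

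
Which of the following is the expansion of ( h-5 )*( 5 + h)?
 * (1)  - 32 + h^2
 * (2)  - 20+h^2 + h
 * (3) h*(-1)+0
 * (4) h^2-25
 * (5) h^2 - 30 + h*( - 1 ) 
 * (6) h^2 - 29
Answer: 4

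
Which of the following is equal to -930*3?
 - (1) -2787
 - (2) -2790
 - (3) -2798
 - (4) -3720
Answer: 2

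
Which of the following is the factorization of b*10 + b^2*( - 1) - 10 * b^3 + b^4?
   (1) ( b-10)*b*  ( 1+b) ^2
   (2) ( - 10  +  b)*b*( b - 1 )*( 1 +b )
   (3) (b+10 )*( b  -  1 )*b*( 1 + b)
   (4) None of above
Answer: 2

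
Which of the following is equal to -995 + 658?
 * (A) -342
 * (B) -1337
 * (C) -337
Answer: C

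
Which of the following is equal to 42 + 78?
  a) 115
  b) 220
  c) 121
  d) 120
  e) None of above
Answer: d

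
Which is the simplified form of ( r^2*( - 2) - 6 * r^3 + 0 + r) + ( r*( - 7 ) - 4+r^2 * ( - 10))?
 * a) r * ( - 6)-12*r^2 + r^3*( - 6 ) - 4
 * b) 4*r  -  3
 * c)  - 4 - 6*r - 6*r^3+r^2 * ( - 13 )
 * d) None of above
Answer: a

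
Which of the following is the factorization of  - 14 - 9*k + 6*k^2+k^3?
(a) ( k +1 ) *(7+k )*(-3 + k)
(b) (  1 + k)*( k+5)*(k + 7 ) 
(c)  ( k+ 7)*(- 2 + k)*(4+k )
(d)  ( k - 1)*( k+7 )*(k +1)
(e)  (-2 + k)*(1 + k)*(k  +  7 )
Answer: e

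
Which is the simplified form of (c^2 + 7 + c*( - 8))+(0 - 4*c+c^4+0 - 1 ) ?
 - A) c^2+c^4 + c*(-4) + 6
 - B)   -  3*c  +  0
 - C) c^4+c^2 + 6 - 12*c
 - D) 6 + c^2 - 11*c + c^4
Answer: C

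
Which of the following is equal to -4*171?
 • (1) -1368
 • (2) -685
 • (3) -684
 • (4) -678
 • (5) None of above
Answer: 3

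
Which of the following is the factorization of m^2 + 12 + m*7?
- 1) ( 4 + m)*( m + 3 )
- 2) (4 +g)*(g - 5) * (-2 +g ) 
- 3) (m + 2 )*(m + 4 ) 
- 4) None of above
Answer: 1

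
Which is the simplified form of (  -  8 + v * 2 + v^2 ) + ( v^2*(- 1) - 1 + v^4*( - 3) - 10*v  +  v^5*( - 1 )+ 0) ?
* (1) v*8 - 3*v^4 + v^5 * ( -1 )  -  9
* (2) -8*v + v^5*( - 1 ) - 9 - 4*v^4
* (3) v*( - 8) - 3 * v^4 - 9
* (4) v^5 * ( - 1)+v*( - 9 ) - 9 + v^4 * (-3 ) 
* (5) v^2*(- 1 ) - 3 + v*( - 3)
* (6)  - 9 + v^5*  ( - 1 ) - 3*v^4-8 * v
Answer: 6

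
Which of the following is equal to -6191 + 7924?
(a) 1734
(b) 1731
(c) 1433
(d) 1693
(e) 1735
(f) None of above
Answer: f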